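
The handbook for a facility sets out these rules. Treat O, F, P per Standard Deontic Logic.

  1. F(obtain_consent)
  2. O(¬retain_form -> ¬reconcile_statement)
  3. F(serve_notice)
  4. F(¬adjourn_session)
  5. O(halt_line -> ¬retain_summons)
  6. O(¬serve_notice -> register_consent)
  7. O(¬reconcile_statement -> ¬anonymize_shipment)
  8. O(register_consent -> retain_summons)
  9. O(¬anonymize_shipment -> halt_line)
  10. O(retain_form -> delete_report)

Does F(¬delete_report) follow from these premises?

F(serve_notice) at premise 3 means O(¬serve_notice).
With premise 6, O(¬serve_notice -> register_consent), the K-axiom yields O(register_consent).
Applying K to premise 8 (O(register_consent -> retain_summons)) and O(register_consent) yields O(retain_summons).
Premise 5 is O(halt_line -> ¬retain_summons); contrapositively O(retain_summons -> ¬halt_line). Since O(retain_summons) holds, K gives O(¬halt_line).
The contrapositive of premise 9 (O(¬anonymize_shipment -> halt_line)) is O(¬halt_line -> anonymize_shipment), and O(¬halt_line) is already established, so O(anonymize_shipment).
Premise 7, O(¬reconcile_statement -> ¬anonymize_shipment), contraposes to O(anonymize_shipment -> reconcile_statement); with O(anonymize_shipment) we get O(reconcile_statement).
The contrapositive of premise 2 (O(¬retain_form -> ¬reconcile_statement)) is O(reconcile_statement -> retain_form), and O(reconcile_statement) is already established, so O(retain_form).
With premise 10, O(retain_form -> delete_report), the K-axiom yields O(delete_report).
Premises 1, 4 do not contribute to this derivation.
So O(delete_report) holds, i.e. F(¬delete_report). The claim follows.

Yes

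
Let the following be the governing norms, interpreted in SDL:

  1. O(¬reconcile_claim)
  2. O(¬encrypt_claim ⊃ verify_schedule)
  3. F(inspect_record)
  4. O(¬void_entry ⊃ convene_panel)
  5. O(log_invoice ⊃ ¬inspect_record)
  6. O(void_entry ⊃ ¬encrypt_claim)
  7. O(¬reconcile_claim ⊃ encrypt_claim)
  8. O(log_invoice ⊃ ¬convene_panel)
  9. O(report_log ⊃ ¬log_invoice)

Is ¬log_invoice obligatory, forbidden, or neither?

From premise 1 we have O(¬reconcile_claim).
Premise 7 is O(¬reconcile_claim ⊃ encrypt_claim); since O(¬reconcile_claim), deontic closure gives O(encrypt_claim).
The contrapositive of premise 6 (O(void_entry ⊃ ¬encrypt_claim)) is O(encrypt_claim ⊃ ¬void_entry), and O(encrypt_claim) is already established, so O(¬void_entry).
From O(¬void_entry) and premise 4, O(¬void_entry ⊃ convene_panel), we obtain O(convene_panel).
Premise 8 is O(log_invoice ⊃ ¬convene_panel); contrapositively O(convene_panel ⊃ ¬log_invoice). Since O(convene_panel) holds, K gives O(¬log_invoice).
Premises 2, 3, 5, 9 do not contribute to this derivation.
Hence ¬log_invoice is obligatory.

Obligatory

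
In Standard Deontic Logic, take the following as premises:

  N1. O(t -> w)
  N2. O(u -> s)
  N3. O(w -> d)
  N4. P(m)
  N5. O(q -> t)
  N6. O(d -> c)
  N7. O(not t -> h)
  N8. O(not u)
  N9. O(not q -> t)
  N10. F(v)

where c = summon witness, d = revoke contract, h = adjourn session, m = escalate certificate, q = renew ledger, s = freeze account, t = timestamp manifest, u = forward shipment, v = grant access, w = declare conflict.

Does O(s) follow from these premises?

No

Premise 2 is O(u -> s), but O(u) is not derivable from the premises, so it does not yield O(s).
No other premise forces O(s). An ideal world satisfying every premise can still have s false, so O(s) is not derivable.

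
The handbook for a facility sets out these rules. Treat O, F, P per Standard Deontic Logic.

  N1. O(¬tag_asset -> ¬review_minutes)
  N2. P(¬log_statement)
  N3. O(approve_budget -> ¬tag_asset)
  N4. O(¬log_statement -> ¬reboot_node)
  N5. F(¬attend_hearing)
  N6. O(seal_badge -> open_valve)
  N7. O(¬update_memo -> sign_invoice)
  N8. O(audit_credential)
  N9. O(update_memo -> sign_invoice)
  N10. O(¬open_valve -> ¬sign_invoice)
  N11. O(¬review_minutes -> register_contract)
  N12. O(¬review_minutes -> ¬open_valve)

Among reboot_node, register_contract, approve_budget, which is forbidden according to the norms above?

approve_budget

Premises 9 and 7 are O(update_memo -> sign_invoice) and O(¬update_memo -> sign_invoice); every ideal world satisfies update_memo or ¬update_memo, so in either case sign_invoice holds — hence O(sign_invoice).
Premise 10 is O(¬open_valve -> ¬sign_invoice); contrapositively O(sign_invoice -> open_valve). Since O(sign_invoice) holds, K gives O(open_valve).
The contrapositive of premise 12 (O(¬review_minutes -> ¬open_valve)) is O(open_valve -> review_minutes), and O(open_valve) is already established, so O(review_minutes).
Premise 1 is O(¬tag_asset -> ¬review_minutes); contrapositively O(review_minutes -> tag_asset). Since O(review_minutes) holds, K gives O(tag_asset).
The contrapositive of premise 3 (O(approve_budget -> ¬tag_asset)) is O(tag_asset -> ¬approve_budget), and O(tag_asset) is already established, so O(¬approve_budget).
So O(¬approve_budget) holds, i.e. approve_budget is forbidden. None of the other listed options is forbidden under the premises.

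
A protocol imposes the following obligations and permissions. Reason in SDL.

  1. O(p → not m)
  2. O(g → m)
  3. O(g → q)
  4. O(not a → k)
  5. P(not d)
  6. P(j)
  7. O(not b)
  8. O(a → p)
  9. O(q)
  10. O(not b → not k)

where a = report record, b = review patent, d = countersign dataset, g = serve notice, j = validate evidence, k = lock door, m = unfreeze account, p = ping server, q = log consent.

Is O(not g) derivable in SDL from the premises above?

Yes

Premise 7 gives O(not b).
Premise 10 is O(not b → not k); since O(not b), deontic closure gives O(not k).
Premise 4, O(not a → k), contraposes to O(not k → a); with O(not k) we get O(a).
From O(a) and premise 8, O(a → p), we obtain O(p).
From O(p) and premise 1, O(p → not m), we obtain O(not m).
The contrapositive of premise 2 (O(g → m)) is O(not m → not g), and O(not m) is already established, so O(not g).
Premises 3, 5, 6, 9 do not contribute to this derivation.
So O(not g) follows.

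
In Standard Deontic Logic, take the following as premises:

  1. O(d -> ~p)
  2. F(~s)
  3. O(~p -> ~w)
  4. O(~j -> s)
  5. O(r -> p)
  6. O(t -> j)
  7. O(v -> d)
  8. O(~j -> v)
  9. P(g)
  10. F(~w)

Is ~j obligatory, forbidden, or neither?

Premise 10 is F(~w), i.e. O(w).
Premise 3, O(~p -> ~w), contraposes to O(w -> p); with O(w) we get O(p).
The contrapositive of premise 1 (O(d -> ~p)) is O(p -> ~d), and O(p) is already established, so O(~d).
Premise 7 is O(v -> d); contrapositively O(~d -> ~v). Since O(~d) holds, K gives O(~v).
The contrapositive of premise 8 (O(~j -> v)) is O(~v -> j), and O(~v) is already established, so O(j).
Premises 2, 4, 5, 6, 9 do not contribute to this derivation.
Thus O(j), which is F(~j): ~j is forbidden.

Forbidden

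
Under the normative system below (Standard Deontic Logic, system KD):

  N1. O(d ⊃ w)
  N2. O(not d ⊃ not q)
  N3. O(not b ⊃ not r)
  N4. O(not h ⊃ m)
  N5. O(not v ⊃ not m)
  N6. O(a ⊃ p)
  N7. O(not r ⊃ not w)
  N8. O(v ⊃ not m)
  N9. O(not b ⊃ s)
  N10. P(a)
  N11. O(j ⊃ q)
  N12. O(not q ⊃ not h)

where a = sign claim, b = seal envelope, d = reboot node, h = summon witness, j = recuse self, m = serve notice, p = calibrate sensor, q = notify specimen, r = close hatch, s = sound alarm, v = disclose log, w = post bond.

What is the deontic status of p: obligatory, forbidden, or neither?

Neither

Premise 6 is O(a ⊃ p), but O(a) is not derivable from the premises (the permission P(a) asserts only not O(not a), not O(a)), so it does not yield O(p).
No premise or chain of K-axiom applications forces O(p), and none forces O(not p). So p is neither obligatory nor forbidden under these norms.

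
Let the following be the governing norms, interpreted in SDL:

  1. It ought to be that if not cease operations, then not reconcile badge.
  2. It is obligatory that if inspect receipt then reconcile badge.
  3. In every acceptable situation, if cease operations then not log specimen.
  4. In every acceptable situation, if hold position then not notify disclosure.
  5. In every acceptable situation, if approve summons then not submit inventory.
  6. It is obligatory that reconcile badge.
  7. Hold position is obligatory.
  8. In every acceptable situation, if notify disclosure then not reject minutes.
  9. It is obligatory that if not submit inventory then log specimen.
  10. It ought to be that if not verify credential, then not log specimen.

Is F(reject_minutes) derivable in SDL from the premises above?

No

Premise 8 is O(notify_disclosure → ¬reject_minutes), but O(notify_disclosure) is not derivable from the premises, so it does not yield O(¬reject_minutes).
No other premise forces O(¬reject_minutes). An ideal world satisfying every premise can still have reject_minutes true, so F(reject_minutes) is not derivable.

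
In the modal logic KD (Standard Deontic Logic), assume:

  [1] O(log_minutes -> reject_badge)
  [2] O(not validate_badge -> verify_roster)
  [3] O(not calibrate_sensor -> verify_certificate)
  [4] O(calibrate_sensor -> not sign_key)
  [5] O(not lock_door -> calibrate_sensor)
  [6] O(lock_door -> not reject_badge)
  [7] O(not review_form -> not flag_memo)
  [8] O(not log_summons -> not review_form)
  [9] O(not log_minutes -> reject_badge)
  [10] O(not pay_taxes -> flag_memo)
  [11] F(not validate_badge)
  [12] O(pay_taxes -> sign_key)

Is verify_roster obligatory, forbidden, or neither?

Premise 2 is O(not validate_badge -> verify_roster), but O(not validate_badge) is not derivable from the premises, so it does not yield O(verify_roster).
No premise or chain of K-axiom applications forces O(verify_roster), and none forces O(not verify_roster). So verify_roster is neither obligatory nor forbidden under these norms.

Neither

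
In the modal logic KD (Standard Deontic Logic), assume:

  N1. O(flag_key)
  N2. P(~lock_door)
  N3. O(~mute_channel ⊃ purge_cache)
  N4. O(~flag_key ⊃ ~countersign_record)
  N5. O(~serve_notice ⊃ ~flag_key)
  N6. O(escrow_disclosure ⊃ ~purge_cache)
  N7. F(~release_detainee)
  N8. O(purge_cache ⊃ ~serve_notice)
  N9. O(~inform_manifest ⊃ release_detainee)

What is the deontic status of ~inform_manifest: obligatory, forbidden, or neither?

Premise 9 is O(~inform_manifest ⊃ release_detainee); even if O(release_detainee) held, inferring O(~inform_manifest) would be affirming the consequent — invalid.
No premise or chain of K-axiom applications forces O(~inform_manifest), and none forces O(inform_manifest). So ~inform_manifest is neither obligatory nor forbidden under these norms.

Neither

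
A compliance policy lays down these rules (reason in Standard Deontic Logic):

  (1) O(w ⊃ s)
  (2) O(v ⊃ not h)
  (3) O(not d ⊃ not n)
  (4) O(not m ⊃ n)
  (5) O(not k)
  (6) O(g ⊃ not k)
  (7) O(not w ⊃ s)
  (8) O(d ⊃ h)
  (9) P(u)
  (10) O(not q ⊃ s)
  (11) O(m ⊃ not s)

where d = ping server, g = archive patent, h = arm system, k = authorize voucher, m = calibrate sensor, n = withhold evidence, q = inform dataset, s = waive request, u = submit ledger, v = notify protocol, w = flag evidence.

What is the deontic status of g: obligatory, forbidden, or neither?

Neither

Premise 6 is O(g ⊃ not k); even if O(not k) held, inferring O(g) would be affirming the consequent — invalid.
No premise or chain of K-axiom applications forces O(g), and none forces O(not g). So g is neither obligatory nor forbidden under these norms.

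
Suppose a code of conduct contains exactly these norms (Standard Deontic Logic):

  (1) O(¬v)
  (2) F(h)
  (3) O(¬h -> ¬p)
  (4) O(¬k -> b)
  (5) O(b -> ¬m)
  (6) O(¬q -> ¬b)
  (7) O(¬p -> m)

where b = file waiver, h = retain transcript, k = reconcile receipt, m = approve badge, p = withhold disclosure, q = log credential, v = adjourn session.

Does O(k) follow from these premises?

Premise 2 is F(h), i.e. O(¬h).
Applying K to premise 3 (O(¬h -> ¬p)) and O(¬h) yields O(¬p).
Premise 7 is O(¬p -> m); since O(¬p), deontic closure gives O(m).
The contrapositive of premise 5 (O(b -> ¬m)) is O(m -> ¬b), and O(m) is already established, so O(¬b).
Premise 4 is O(¬k -> b); contrapositively O(¬b -> k). Since O(¬b) holds, K gives O(k).
Premises 1, 6 do not contribute to this derivation.
So O(k) follows.

Yes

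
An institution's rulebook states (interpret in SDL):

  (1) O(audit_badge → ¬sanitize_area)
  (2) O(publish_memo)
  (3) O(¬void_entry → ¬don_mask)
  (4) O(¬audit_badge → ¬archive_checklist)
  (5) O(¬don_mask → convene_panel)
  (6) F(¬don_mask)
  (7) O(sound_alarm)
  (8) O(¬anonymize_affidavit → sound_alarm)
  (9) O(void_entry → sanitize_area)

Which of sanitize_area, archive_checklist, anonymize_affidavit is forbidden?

F(¬don_mask) at premise 6 means O(don_mask).
The contrapositive of premise 3 (O(¬void_entry → ¬don_mask)) is O(don_mask → void_entry), and O(don_mask) is already established, so O(void_entry).
From O(void_entry) and premise 9, O(void_entry → sanitize_area), we obtain O(sanitize_area).
The contrapositive of premise 1 (O(audit_badge → ¬sanitize_area)) is O(sanitize_area → ¬audit_badge), and O(sanitize_area) is already established, so O(¬audit_badge).
With premise 4, O(¬audit_badge → ¬archive_checklist), the K-axiom yields O(¬archive_checklist).
So O(¬archive_checklist) holds, i.e. archive_checklist is forbidden. None of the other listed options is forbidden under the premises.

archive_checklist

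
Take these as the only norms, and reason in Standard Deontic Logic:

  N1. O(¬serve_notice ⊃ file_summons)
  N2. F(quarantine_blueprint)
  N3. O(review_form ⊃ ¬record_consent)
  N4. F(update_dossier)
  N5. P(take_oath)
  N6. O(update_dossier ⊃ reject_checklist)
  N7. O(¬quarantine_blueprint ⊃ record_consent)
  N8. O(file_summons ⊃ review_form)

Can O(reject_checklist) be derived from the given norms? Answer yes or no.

Premise 6 is O(update_dossier ⊃ reject_checklist), but O(update_dossier) is not derivable from the premises, so it does not yield O(reject_checklist).
No other premise forces O(reject_checklist). An ideal world satisfying every premise can still have reject_checklist false, so O(reject_checklist) is not derivable.

No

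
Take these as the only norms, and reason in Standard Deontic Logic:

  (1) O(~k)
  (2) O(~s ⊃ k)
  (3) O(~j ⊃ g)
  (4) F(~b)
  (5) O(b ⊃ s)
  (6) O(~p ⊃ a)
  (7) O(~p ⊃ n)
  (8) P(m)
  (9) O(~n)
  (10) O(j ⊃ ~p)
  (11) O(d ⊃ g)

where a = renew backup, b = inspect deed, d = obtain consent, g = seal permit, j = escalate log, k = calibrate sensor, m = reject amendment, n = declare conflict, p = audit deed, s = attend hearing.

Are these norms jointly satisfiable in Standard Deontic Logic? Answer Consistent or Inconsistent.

Consistent

Premise 2 is O(~s ⊃ k), but O(~s) is not derivable from the premises, so it does not yield O(k).
So O(k) is not derivable, and the apparent clash with O(~k) does not arise.
A world satisfying every obligation exists (e.g. a=false, b=true, d=false, g=true, j=false, k=false, m=false, n=false, p=true, s=true); no atom is both obligatory and forbidden, so the set is consistent.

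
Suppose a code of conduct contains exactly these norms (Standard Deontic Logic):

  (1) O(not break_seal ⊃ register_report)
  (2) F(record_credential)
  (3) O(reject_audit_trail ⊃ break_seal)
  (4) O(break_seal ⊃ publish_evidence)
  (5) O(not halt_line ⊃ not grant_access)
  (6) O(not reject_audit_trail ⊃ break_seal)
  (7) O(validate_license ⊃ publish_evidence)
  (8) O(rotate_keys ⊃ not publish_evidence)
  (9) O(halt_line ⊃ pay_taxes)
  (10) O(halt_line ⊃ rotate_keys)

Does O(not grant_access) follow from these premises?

Yes

By case analysis on reject_audit_trail: premise 3 gives O(reject_audit_trail ⊃ break_seal) and premise 6 gives O(not reject_audit_trail ⊃ break_seal), so O(break_seal) either way.
Applying K to premise 4 (O(break_seal ⊃ publish_evidence)) and O(break_seal) yields O(publish_evidence).
The contrapositive of premise 8 (O(rotate_keys ⊃ not publish_evidence)) is O(publish_evidence ⊃ not rotate_keys), and O(publish_evidence) is already established, so O(not rotate_keys).
Premise 10, O(halt_line ⊃ rotate_keys), contraposes to O(not rotate_keys ⊃ not halt_line); with O(not rotate_keys) we get O(not halt_line).
From O(not halt_line) and premise 5, O(not halt_line ⊃ not grant_access), we obtain O(not grant_access).
Premises 1, 2, 7, 9 do not contribute to this derivation.
So O(not grant_access) follows.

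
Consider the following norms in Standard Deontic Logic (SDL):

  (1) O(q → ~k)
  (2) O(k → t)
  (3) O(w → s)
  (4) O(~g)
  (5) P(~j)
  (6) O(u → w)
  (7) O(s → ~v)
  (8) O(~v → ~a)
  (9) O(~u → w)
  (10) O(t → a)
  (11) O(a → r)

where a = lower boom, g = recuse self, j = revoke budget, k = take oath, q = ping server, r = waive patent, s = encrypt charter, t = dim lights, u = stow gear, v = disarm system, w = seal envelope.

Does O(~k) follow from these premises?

Premises 6 and 9 cover both cases: O(u → w) and O(~u → w). Since u ∨ ~u is a tautology, O(w) follows.
From O(w) and premise 3, O(w → s), we obtain O(s).
Applying K to premise 7 (O(s → ~v)) and O(s) yields O(~v).
From O(~v) and premise 8, O(~v → ~a), we obtain O(~a).
The contrapositive of premise 10 (O(t → a)) is O(~a → ~t), and O(~a) is already established, so O(~t).
The contrapositive of premise 2 (O(k → t)) is O(~t → ~k), and O(~t) is already established, so O(~k).
Premises 1, 4, 5, 11 do not contribute to this derivation.
So O(~k) follows.

Yes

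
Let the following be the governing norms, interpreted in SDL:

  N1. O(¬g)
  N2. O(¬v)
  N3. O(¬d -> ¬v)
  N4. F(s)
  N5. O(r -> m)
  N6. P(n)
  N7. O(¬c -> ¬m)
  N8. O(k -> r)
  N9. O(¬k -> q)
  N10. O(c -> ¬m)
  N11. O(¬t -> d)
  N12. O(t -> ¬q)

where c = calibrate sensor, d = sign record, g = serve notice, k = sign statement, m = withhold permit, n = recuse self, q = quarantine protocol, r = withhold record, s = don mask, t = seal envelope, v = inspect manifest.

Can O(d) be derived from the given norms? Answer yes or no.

Yes

By case analysis on ¬c: premise 7 gives O(¬c -> ¬m) and premise 10 gives O(c -> ¬m), so O(¬m) either way.
Premise 5 is O(r -> m); contrapositively O(¬m -> ¬r). Since O(¬m) holds, K gives O(¬r).
Premise 8, O(k -> r), contraposes to O(¬r -> ¬k); with O(¬r) we get O(¬k).
From O(¬k) and premise 9, O(¬k -> q), we obtain O(q).
Premise 12 is O(t -> ¬q); contrapositively O(q -> ¬t). Since O(q) holds, K gives O(¬t).
With premise 11, O(¬t -> d), the K-axiom yields O(d).
Premises 1, 2, 3, 4, 6 do not contribute to this derivation.
So O(d) follows.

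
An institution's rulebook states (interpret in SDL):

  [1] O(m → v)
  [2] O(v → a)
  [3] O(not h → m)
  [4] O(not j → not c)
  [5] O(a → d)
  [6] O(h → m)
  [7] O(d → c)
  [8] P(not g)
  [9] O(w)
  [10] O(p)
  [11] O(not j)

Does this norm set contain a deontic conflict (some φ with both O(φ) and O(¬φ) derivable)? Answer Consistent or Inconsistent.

Inconsistent

By case analysis on not h: premise 3 gives O(not h → m) and premise 6 gives O(h → m), so O(m) either way.
Premise 1 is O(m → v); since O(m), deontic closure gives O(v).
With premise 2, O(v → a), the K-axiom yields O(a).
Applying K to premise 5 (O(a → d)) and O(a) yields O(d).
Applying K to premise 7 (O(d → c)) and O(d) yields O(c).
The contrapositive of premise 4 (O(not j → not c)) is O(c → j), and O(c) is already established, so O(j).
But premise 11 directly asserts O(not j).
We now have both O(j) and O(not j) — j is simultaneously obligatory and forbidden, violating the D-axiom.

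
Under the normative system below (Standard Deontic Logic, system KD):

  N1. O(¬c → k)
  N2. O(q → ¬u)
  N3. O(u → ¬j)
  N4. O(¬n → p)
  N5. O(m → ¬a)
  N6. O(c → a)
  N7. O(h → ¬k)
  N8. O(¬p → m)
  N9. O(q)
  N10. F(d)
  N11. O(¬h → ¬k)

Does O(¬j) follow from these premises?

No

Premise 3 is O(u → ¬j), but O(u) is not derivable from the premises, so it does not yield O(¬j).
No other premise forces O(¬j). An ideal world satisfying every premise can still have ¬j false, so O(¬j) is not derivable.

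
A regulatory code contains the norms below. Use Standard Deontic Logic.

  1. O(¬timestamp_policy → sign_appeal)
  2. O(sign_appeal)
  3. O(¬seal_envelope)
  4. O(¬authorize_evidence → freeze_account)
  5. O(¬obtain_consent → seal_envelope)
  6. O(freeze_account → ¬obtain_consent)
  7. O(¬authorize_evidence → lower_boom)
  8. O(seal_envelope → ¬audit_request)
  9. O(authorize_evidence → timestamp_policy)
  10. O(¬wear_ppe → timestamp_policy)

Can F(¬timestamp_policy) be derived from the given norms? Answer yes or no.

Premise 3 states O(¬seal_envelope) outright.
The contrapositive of premise 5 (O(¬obtain_consent → seal_envelope)) is O(¬seal_envelope → obtain_consent), and O(¬seal_envelope) is already established, so O(obtain_consent).
The contrapositive of premise 6 (O(freeze_account → ¬obtain_consent)) is O(obtain_consent → ¬freeze_account), and O(obtain_consent) is already established, so O(¬freeze_account).
Premise 4 is O(¬authorize_evidence → freeze_account); contrapositively O(¬freeze_account → authorize_evidence). Since O(¬freeze_account) holds, K gives O(authorize_evidence).
With premise 9, O(authorize_evidence → timestamp_policy), the K-axiom yields O(timestamp_policy).
Premises 1, 2, 7, 8, 10 do not contribute to this derivation.
So O(timestamp_policy) holds, i.e. F(¬timestamp_policy). The claim follows.

Yes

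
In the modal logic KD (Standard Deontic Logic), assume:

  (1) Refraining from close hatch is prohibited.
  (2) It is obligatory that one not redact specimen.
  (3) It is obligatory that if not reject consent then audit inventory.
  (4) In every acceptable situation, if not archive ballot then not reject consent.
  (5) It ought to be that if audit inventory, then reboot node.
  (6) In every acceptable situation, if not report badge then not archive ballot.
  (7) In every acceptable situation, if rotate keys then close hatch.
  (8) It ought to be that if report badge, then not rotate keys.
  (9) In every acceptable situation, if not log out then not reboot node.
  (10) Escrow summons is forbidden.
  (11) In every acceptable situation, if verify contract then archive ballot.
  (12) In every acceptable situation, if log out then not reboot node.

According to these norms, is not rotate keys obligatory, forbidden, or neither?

Premises 9 and 12 cover both cases: O(¬log_out → ¬reboot_node) and O(log_out → ¬reboot_node). Since ¬log_out ∨ log_out is a tautology, O(¬reboot_node) follows.
The contrapositive of premise 5 (O(audit_inventory → reboot_node)) is O(¬reboot_node → ¬audit_inventory), and O(¬reboot_node) is already established, so O(¬audit_inventory).
Premise 3 is O(¬reject_consent → audit_inventory); contrapositively O(¬audit_inventory → reject_consent). Since O(¬audit_inventory) holds, K gives O(reject_consent).
Premise 4 is O(¬archive_ballot → ¬reject_consent); contrapositively O(reject_consent → archive_ballot). Since O(reject_consent) holds, K gives O(archive_ballot).
Premise 6 is O(¬report_badge → ¬archive_ballot); contrapositively O(archive_ballot → report_badge). Since O(archive_ballot) holds, K gives O(report_badge).
From O(report_badge) and premise 8, O(report_badge → ¬rotate_keys), we obtain O(¬rotate_keys).
Premises 1, 2, 7, 10, 11 do not contribute to this derivation.
Hence ¬rotate_keys is obligatory.

Obligatory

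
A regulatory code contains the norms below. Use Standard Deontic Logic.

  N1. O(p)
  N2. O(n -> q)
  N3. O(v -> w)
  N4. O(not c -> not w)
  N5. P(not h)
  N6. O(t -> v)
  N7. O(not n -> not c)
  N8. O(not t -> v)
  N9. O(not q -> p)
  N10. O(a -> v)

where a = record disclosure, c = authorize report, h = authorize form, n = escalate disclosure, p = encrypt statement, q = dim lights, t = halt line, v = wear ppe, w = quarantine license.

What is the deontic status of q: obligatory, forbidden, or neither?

Premises 6 and 8 cover both cases: O(t -> v) and O(not t -> v). Since t ∨ not t is a tautology, O(v) follows.
From O(v) and premise 3, O(v -> w), we obtain O(w).
Premise 4 is O(not c -> not w); contrapositively O(w -> c). Since O(w) holds, K gives O(c).
Premise 7, O(not n -> not c), contraposes to O(c -> n); with O(c) we get O(n).
With premise 2, O(n -> q), the K-axiom yields O(q).
Premises 1, 5, 9, 10 do not contribute to this derivation.
Hence q is obligatory.

Obligatory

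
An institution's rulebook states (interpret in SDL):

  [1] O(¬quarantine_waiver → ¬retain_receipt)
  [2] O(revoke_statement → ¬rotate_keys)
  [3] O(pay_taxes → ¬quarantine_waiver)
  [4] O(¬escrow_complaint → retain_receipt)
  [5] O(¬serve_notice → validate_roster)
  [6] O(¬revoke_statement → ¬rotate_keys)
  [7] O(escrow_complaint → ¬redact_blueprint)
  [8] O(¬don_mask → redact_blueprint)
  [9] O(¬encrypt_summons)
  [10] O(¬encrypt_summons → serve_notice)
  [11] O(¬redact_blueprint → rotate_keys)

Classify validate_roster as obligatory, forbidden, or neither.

Neither

Premise 5 is O(¬serve_notice → validate_roster), but O(¬serve_notice) is not derivable from the premises, so it does not yield O(validate_roster).
No premise or chain of K-axiom applications forces O(validate_roster), and none forces O(¬validate_roster). So validate_roster is neither obligatory nor forbidden under these norms.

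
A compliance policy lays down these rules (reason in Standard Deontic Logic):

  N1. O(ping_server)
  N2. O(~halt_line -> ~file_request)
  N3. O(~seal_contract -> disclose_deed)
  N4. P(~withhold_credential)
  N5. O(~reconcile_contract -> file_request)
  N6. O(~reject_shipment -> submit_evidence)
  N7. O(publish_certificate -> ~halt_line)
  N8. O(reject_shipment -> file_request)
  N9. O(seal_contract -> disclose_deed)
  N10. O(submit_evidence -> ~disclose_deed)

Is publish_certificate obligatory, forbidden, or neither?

Premises 3 and 9 cover both cases: O(~seal_contract -> disclose_deed) and O(seal_contract -> disclose_deed). Since ~seal_contract ∨ seal_contract is a tautology, O(disclose_deed) follows.
The contrapositive of premise 10 (O(submit_evidence -> ~disclose_deed)) is O(disclose_deed -> ~submit_evidence), and O(disclose_deed) is already established, so O(~submit_evidence).
Premise 6 is O(~reject_shipment -> submit_evidence); contrapositively O(~submit_evidence -> reject_shipment). Since O(~submit_evidence) holds, K gives O(reject_shipment).
Premise 8 is O(reject_shipment -> file_request); since O(reject_shipment), deontic closure gives O(file_request).
Premise 2, O(~halt_line -> ~file_request), contraposes to O(file_request -> halt_line); with O(file_request) we get O(halt_line).
Premise 7 is O(publish_certificate -> ~halt_line); contrapositively O(halt_line -> ~publish_certificate). Since O(halt_line) holds, K gives O(~publish_certificate).
Premises 1, 4, 5 do not contribute to this derivation.
Thus O(~publish_certificate), which is F(publish_certificate): publish_certificate is forbidden.

Forbidden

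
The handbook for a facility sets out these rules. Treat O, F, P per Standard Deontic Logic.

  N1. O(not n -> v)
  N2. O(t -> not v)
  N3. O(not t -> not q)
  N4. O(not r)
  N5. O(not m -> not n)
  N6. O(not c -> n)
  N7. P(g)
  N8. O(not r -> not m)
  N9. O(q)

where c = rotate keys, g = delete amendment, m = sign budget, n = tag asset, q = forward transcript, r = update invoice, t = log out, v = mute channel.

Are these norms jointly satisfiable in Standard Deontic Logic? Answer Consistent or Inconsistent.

Premise 9 states O(q) outright.
The contrapositive of premise 3 (O(not t -> not q)) is O(q -> t), and O(q) is already established, so O(t).
From O(t) and premise 2, O(t -> not v), we obtain O(not v).
The contrapositive of premise 1 (O(not n -> v)) is O(not v -> n), and O(not v) is already established, so O(n).
The contrapositive of premise 5 (O(not m -> not n)) is O(n -> m), and O(n) is already established, so O(m).
Premise 8, O(not r -> not m), contraposes to O(m -> r); with O(m) we get O(r).
Yet premise 4 states O(not r).
We now have both O(r) and O(not r) — r is simultaneously obligatory and forbidden, violating the D-axiom.

Inconsistent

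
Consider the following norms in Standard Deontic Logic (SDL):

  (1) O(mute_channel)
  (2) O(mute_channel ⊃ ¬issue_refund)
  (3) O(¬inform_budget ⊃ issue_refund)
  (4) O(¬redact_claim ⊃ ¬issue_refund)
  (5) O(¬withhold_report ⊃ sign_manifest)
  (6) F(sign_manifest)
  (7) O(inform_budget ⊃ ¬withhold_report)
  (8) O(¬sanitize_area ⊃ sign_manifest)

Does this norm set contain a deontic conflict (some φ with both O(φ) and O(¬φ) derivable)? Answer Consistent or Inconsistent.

From premise 1 we have O(mute_channel).
Premise 2 is O(mute_channel ⊃ ¬issue_refund); since O(mute_channel), deontic closure gives O(¬issue_refund).
Premise 3 is O(¬inform_budget ⊃ issue_refund); contrapositively O(¬issue_refund ⊃ inform_budget). Since O(¬issue_refund) holds, K gives O(inform_budget).
Premise 7 is O(inform_budget ⊃ ¬withhold_report); since O(inform_budget), deontic closure gives O(¬withhold_report).
Premise 5 is O(¬withhold_report ⊃ sign_manifest); since O(¬withhold_report), deontic closure gives O(sign_manifest).
But premise 6, F(sign_manifest), means O(¬sign_manifest).
We now have both O(sign_manifest) and O(¬sign_manifest) — sign_manifest is simultaneously obligatory and forbidden, violating the D-axiom.

Inconsistent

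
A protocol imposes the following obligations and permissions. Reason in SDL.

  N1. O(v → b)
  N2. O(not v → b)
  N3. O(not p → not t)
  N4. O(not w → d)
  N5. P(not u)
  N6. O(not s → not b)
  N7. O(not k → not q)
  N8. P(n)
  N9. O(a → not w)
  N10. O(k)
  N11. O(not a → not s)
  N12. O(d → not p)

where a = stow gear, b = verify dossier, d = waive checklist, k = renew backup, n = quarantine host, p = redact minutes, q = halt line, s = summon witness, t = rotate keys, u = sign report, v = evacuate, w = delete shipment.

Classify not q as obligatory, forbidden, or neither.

Premise 7 is O(not k → not q), but O(not k) is not derivable from the premises, so it does not yield O(not q).
No premise or chain of K-axiom applications forces O(not q), and none forces O(q). So not q is neither obligatory nor forbidden under these norms.

Neither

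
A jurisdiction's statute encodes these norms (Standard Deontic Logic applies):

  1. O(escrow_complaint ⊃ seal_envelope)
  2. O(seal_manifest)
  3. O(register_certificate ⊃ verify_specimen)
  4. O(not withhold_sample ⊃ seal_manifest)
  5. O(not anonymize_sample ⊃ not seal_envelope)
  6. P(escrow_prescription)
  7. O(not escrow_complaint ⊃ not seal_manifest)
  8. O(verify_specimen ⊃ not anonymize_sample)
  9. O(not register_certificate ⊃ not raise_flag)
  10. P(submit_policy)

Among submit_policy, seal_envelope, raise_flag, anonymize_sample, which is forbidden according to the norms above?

raise_flag

From premise 2 we have O(seal_manifest).
Premise 7 is O(not escrow_complaint ⊃ not seal_manifest); contrapositively O(seal_manifest ⊃ escrow_complaint). Since O(seal_manifest) holds, K gives O(escrow_complaint).
Premise 1 is O(escrow_complaint ⊃ seal_envelope); since O(escrow_complaint), deontic closure gives O(seal_envelope).
The contrapositive of premise 5 (O(not anonymize_sample ⊃ not seal_envelope)) is O(seal_envelope ⊃ anonymize_sample), and O(seal_envelope) is already established, so O(anonymize_sample).
Premise 8, O(verify_specimen ⊃ not anonymize_sample), contraposes to O(anonymize_sample ⊃ not verify_specimen); with O(anonymize_sample) we get O(not verify_specimen).
The contrapositive of premise 3 (O(register_certificate ⊃ verify_specimen)) is O(not verify_specimen ⊃ not register_certificate), and O(not verify_specimen) is already established, so O(not register_certificate).
Applying K to premise 9 (O(not register_certificate ⊃ not raise_flag)) and O(not register_certificate) yields O(not raise_flag).
So O(not raise_flag) holds, i.e. raise_flag is forbidden. None of the other listed options is forbidden under the premises.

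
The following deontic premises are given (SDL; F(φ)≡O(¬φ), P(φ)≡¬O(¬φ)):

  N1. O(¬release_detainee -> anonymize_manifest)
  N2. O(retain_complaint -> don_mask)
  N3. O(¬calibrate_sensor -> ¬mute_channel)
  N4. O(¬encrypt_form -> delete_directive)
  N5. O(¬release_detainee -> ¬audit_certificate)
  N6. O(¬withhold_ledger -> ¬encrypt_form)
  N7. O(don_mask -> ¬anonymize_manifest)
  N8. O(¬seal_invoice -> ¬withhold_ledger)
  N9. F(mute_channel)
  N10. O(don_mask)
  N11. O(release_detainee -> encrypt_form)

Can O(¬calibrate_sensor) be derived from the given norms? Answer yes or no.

Premise 3 is O(¬calibrate_sensor -> ¬mute_channel); even if O(¬mute_channel) held, inferring O(¬calibrate_sensor) would be affirming the consequent — invalid.
No other premise forces O(¬calibrate_sensor). An ideal world satisfying every premise can still have ¬calibrate_sensor false, so O(¬calibrate_sensor) is not derivable.

No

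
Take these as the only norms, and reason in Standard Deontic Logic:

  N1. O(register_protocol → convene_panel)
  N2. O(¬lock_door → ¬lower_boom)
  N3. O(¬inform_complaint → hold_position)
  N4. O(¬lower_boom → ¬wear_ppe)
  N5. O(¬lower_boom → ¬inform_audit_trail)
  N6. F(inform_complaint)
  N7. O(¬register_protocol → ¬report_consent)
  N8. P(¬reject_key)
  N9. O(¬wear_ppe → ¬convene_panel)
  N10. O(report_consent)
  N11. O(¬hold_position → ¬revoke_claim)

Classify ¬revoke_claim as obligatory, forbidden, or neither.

Premise 11 is O(¬hold_position → ¬revoke_claim), but O(¬hold_position) is not derivable from the premises, so it does not yield O(¬revoke_claim).
No premise or chain of K-axiom applications forces O(¬revoke_claim), and none forces O(revoke_claim). So ¬revoke_claim is neither obligatory nor forbidden under these norms.

Neither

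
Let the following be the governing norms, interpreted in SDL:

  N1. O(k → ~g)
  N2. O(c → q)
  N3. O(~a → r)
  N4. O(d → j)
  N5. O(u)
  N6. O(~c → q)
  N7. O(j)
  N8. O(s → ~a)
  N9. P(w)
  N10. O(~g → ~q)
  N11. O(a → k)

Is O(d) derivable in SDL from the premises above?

Premise 4 is O(d → j); even if O(j) held, inferring O(d) would be affirming the consequent — invalid.
No other premise forces O(d). An ideal world satisfying every premise can still have d false, so O(d) is not derivable.

No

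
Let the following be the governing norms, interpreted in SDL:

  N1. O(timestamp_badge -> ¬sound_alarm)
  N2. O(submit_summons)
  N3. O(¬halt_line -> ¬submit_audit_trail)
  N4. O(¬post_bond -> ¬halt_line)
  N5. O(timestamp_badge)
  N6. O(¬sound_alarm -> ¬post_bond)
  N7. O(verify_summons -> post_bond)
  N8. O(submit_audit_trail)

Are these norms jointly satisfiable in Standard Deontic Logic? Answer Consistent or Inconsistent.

Inconsistent

From premise 8 we have O(submit_audit_trail).
Premise 3 is O(¬halt_line -> ¬submit_audit_trail); contrapositively O(submit_audit_trail -> halt_line). Since O(submit_audit_trail) holds, K gives O(halt_line).
Premise 4, O(¬post_bond -> ¬halt_line), contraposes to O(halt_line -> post_bond); with O(halt_line) we get O(post_bond).
Premise 6 is O(¬sound_alarm -> ¬post_bond); contrapositively O(post_bond -> sound_alarm). Since O(post_bond) holds, K gives O(sound_alarm).
Premise 1 is O(timestamp_badge -> ¬sound_alarm); contrapositively O(sound_alarm -> ¬timestamp_badge). Since O(sound_alarm) holds, K gives O(¬timestamp_badge).
However, premise 5 gives O(timestamp_badge).
We now have both O(¬timestamp_badge) and O(timestamp_badge) — timestamp_badge is simultaneously obligatory and forbidden, violating the D-axiom.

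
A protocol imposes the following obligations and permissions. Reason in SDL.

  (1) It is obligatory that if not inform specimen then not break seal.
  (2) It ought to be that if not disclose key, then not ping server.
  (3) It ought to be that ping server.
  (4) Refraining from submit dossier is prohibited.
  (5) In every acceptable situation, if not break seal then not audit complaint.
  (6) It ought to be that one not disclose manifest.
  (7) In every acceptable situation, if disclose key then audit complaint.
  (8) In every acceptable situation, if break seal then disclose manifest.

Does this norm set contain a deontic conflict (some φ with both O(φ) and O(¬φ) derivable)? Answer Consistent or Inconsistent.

From premise 6 we have O(¬disclose_manifest).
Premise 8 is O(break_seal → disclose_manifest); contrapositively O(¬disclose_manifest → ¬break_seal). Since O(¬disclose_manifest) holds, K gives O(¬break_seal).
Applying K to premise 5 (O(¬break_seal → ¬audit_complaint)) and O(¬break_seal) yields O(¬audit_complaint).
The contrapositive of premise 7 (O(disclose_key → audit_complaint)) is O(¬audit_complaint → ¬disclose_key), and O(¬audit_complaint) is already established, so O(¬disclose_key).
Applying K to premise 2 (O(¬disclose_key → ¬ping_server)) and O(¬disclose_key) yields O(¬ping_server).
But premise 3 directly asserts O(ping_server).
We now have both O(¬ping_server) and O(ping_server) — ping_server is simultaneously obligatory and forbidden, violating the D-axiom.

Inconsistent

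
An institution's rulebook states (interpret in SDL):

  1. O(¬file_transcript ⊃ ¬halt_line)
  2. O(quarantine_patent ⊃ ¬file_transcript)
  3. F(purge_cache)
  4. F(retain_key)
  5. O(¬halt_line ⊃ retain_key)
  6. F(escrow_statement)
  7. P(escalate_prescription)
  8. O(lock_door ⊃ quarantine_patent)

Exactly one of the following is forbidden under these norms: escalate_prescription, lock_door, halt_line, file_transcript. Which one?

lock_door

F(retain_key) at premise 4 means O(¬retain_key).
Premise 5 is O(¬halt_line ⊃ retain_key); contrapositively O(¬retain_key ⊃ halt_line). Since O(¬retain_key) holds, K gives O(halt_line).
Premise 1 is O(¬file_transcript ⊃ ¬halt_line); contrapositively O(halt_line ⊃ file_transcript). Since O(halt_line) holds, K gives O(file_transcript).
Premise 2 is O(quarantine_patent ⊃ ¬file_transcript); contrapositively O(file_transcript ⊃ ¬quarantine_patent). Since O(file_transcript) holds, K gives O(¬quarantine_patent).
The contrapositive of premise 8 (O(lock_door ⊃ quarantine_patent)) is O(¬quarantine_patent ⊃ ¬lock_door), and O(¬quarantine_patent) is already established, so O(¬lock_door).
So O(¬lock_door) holds, i.e. lock_door is forbidden. None of the other listed options is forbidden under the premises.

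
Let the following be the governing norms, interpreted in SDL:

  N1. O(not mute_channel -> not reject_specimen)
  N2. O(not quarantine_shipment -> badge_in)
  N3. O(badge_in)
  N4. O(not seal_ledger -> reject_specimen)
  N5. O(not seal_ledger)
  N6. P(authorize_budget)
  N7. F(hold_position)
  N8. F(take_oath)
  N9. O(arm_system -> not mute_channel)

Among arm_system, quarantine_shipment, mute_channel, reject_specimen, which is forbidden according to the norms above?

From premise 5 we have O(not seal_ledger).
Premise 4 is O(not seal_ledger -> reject_specimen); since O(not seal_ledger), deontic closure gives O(reject_specimen).
Premise 1, O(not mute_channel -> not reject_specimen), contraposes to O(reject_specimen -> mute_channel); with O(reject_specimen) we get O(mute_channel).
The contrapositive of premise 9 (O(arm_system -> not mute_channel)) is O(mute_channel -> not arm_system), and O(mute_channel) is already established, so O(not arm_system).
So O(not arm_system) holds, i.e. arm_system is forbidden. None of the other listed options is forbidden under the premises.

arm_system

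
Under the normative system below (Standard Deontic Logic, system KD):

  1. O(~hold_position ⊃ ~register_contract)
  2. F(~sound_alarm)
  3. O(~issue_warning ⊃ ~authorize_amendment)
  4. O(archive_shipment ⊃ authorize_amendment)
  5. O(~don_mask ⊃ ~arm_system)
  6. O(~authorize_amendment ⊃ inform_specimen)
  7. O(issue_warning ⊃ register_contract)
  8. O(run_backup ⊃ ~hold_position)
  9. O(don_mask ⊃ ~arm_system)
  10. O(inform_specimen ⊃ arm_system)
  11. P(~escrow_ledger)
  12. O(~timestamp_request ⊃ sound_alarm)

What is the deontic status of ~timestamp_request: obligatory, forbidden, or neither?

Premise 12 is O(~timestamp_request ⊃ sound_alarm); even if O(sound_alarm) held, inferring O(~timestamp_request) would be affirming the consequent — invalid.
No premise or chain of K-axiom applications forces O(~timestamp_request), and none forces O(timestamp_request). So ~timestamp_request is neither obligatory nor forbidden under these norms.

Neither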